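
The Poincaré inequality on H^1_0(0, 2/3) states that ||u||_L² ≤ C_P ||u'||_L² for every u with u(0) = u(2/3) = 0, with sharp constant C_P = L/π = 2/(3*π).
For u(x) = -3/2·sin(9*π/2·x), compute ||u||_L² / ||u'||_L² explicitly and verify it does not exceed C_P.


||u||_L² / ||u'||_L² = 2/(9*π) < C_P = 2/(3*π).

u(x) = -3/2·sin(9*π/2·x), so u'(x) = -27*π*cos(9*π*x/2)/4.
Writing u(x) = A·sin(kπx/L) with A = -3/2 and k = 3, use ∫_0^L sin²(kπx/L) dx = L/2 and ∫_0^L cos²(kπx/L) dx = L/2.
u² = 9/4·sin²(9*π/2·x) and (u')² = 729*π^2/16·cos²(9*π/2·x), and each of sin², cos² integrates to L/2 = 1/3 over (0, 2/3).
∫_0^2/3 u² dx = 3/4, so ||u||_L² = sqrt(3)/2.
∫_0^2/3 (u')² dx = 243*π^2/16, so ||u'||_L² = 9*sqrt(3)*π/4.
Ratio ||u||_L² / ||u'||_L² = 2/(9*π).
Sharp Poincaré constant on H^1_0(0, 2/3) is C_P = L/π = 2/(3*π), achieved by sin(3*π/2·x).
This is the k = 3 harmonic; the ratio L/(kπ) is strictly less than C_P = L/π, consistent with the sharp inequality ||u||_L² ≤ C_P ||u'||_L².


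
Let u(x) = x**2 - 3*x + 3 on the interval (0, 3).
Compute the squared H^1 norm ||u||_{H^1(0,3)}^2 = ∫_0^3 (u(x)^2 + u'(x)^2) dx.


||u||_{H^1}^2 = 171/10

The H^1 norm (squared) on an interval (0, L) is
  ||u||_{H^1}^2 = ∫_0^L u(x)^2 dx + ∫_0^L u'(x)^2 dx.
Compute u'(x) = 2*x - 3.
Then u(x)^2 = x**4 - 6*x**3 + 15*x**2 - 18*x + 9 and u'(x)^2 = 4*x**2 - 12*x + 9.
Integrate each monomial from 0 to 3 using ∫_0^3 c·x^n dx = c·3^(n+1)/(n+1):
  ∫_0^3 u(x)^2 dx = ∫_0^3 (x^4 - 6*x^3 + 15*x^2 - 18*x + 9) dx. Term by term:
    ∫_0^3 x^4 dx = 243/5;  ∫_0^3 -6*x^3 dx = -243/2;  ∫_0^3 15*x^2 dx = 135;
    ∫_0^3 -18*x dx = -81;  ∫_0^3 9 dx = 27.
  Sum: 243/5 − 243/2 + 135 − 81 + 27 = 81/10.
  ∫_0^3 u'(x)^2 dx = ∫_0^3 (4*x^2 - 12*x + 9) dx. Term by term:
    ∫_0^3 4*x^2 dx = 36;  ∫_0^3 -12*x dx = -54;  ∫_0^3 9 dx = 27.
  Sum: 36 − 54 + 27 = 9.
Adding: ||u||_{H^1}^2 = 81/10 + 9 = 171/10.


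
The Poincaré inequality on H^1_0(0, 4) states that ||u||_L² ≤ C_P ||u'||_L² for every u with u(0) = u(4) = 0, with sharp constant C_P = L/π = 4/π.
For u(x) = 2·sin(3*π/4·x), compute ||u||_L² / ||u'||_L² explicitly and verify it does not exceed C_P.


||u||_L² / ||u'||_L² = 4/(3*π) < C_P = 4/π.

u(x) = 2·sin(3*π/4·x), so u'(x) = 3*π*cos(3*π*x/4)/2.
Writing u(x) = A·sin(kπx/L) with A = 2 and k = 3, use ∫_0^L sin²(kπx/L) dx = L/2 and ∫_0^L cos²(kπx/L) dx = L/2.
u² = 4·sin²(3*π/4·x) and (u')² = 9*π^2/4·cos²(3*π/4·x), and each of sin², cos² integrates to L/2 = 2 over (0, 4).
∫_0^4 u² dx = 8, so ||u||_L² = 2*sqrt(2).
∫_0^4 (u')² dx = 9*π^2/2, so ||u'||_L² = 3*sqrt(2)*π/2.
Ratio ||u||_L² / ||u'||_L² = 4/(3*π).
Sharp Poincaré constant on H^1_0(0, 4) is C_P = L/π = 4/π, achieved by sin(π/4·x).
This is the k = 3 harmonic; the ratio L/(kπ) is strictly less than C_P = L/π, consistent with the sharp inequality ||u||_L² ≤ C_P ||u'||_L².


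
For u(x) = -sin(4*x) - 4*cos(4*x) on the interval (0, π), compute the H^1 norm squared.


||u||_{H^1(0,π)}^2 = 289*π/2

u'(x) = 16*sin(4*x) - 4*cos(4*x).
Expand u² and (u')² and integrate term by term on (0, π), using: for integers n ≥ 1, ∫_0^π sin²(nx) dx = ∫_0^π cos²(nx) dx = π/2; for n ≠ n', ∫_0^π sin(nx)sin(n'x) dx = ∫_0^π cos(nx)cos(n'x) dx = 0; and by product-to-sum, ∫_0^π sin(nx)cos(n'x) dx = ½∫_0^π [sin((n+n')x) + sin((n−n')x)] dx, which is 0 when n+n' is even and 2n/(n²−n'²) when n+n' is odd (it need not vanish on (0, π)).
  u² squared terms: (-1)²·∫sin(4x)² dx = 1·π/2 = π/2;  (-4)²·∫cos(4x)² dx = 16·π/2 = 8*π.
  u² cross terms: 2·(-1)·(-4)·∫sin(4x)·cos(4x) dx = 8·(0) = 0.
  So ∫_0^π u² dx = π/2 + 8*π + 0 = 17*π/2.
  (u')² squared terms: (-4)²·∫cos(4x)² dx = 16·π/2 = 8*π;  (16)²·∫sin(4x)² dx = 256·π/2 = 128*π.
  (u')² cross terms: 2·(-4)·(16)·∫cos(4x)·sin(4x) dx = -128·(0) = 0.
  So ∫_0^π (u')² dx = 8*π + 128*π + 0 = 136*π.
||u||_{H^1}^2 = (17*π/2) + (136*π) = 289*π/2.


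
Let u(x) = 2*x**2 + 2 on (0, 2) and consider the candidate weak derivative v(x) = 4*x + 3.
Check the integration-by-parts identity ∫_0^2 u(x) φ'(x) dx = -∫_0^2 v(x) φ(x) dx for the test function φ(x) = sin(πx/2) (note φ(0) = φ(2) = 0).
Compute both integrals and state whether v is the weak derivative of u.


LHS = -16/π, RHS = -28/π. No, v is not the weak derivative of u.

u(x) = 2*x**2 + 2, classical derivative u'(x) = 4*x.
φ(x) = sin(πx/2), so φ'(x) = π*cos(π*x/2)/2.
Note φ(0) = φ(2) = 0, so the boundary term u·φ vanishes.
LHS = ∫_0^2 u(x) φ'(x) dx = ∫_0^2 (π*x^2*cos(π*x/2) + π*cos(π*x/2)) dx. Term by term:
  ∫_0^2 π*cos(π*x/2) dx = 0;  ∫_0^2 π*x^2*cos(π*x/2) dx = -16/π.
Sum: 0 − 16/π = -16/π.
So LHS = -16/π.
∫_0^2 v(x) φ(x) dx = ∫_0^2 (4*x*sin(π*x/2) + 3*sin(π*x/2)) dx. Term by term:
  ∫_0^2 3*sin(π*x/2) dx = 12/π;  ∫_0^2 4*x*sin(π*x/2) dx = 16/π.
Sum: 12/π + 16/π = 28/π.
So RHS = -∫_0^2 v(x) φ(x) dx = -28/π.
LHS − RHS = 12/π ≠ 0, so the identity fails.
(For a valid weak derivative the identity must hold for EVERY test function, in particular this one. The failure shows v is NOT the weak derivative of u.)
Correct weak derivative would be u'(x) = 4*x.


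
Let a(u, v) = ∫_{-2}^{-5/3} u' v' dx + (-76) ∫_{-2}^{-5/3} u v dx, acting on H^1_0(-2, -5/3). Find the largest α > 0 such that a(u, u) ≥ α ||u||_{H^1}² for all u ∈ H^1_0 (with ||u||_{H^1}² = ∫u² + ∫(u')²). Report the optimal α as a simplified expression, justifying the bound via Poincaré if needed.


α = (-76 + 9*π^2)/(1 + 9*π^2)

Coercivity of a(·,·) on H^1_0(-2, -5/3) means a(u, u) ≥ α ||u||_{H^1}² for every u ∈ H^1_0.
The interval has length L = 1/3, and Poincaré/coercivity depend only on L. Here a(u, u) = ∫(u')² + (-76)·∫u².
Here c = -76 < 0 with |c| < (π/L)² = 9*π^2, so coercivity still holds. The condition a(u,u) ≥ α||u||_{H^1}² reads (1−α)∫(u')² ≥ (α−c)∫u². Any admissible α is ≤ 1 (rapidly oscillating u have ∫u²/∫(u')² → 0), and α = 1 would force 0 ≥ (1−c)∫u², impossible since c < 1; so 1−α > 0. By the sharp Poincaré inequality on H^1_0 of an interval of length L, ∫(u')² ≥ (π/L)²∫u² with equality for the first sine mode sin(π(x−x₀)/L) (x₀ the left endpoint), so the inequality holds for all u iff (1−α)(π/L)² ≥ α − c, i.e. α ≤ ((π/L)² + c)/((π/L)² + 1) = (1 + c(L/π)²)/(1 + (L/π)²). (Direct route, valid since c ≤ 0: Poincaré gives c∫u² ≥ c(L/π)²∫(u')², so a(u,u) ≥ (1 + c(L/π)²)∫(u')², while ||u||_{H^1}² ≤ (1 + (L/π)²)∫(u')²; dividing yields the same α.) With (π/L)² = 9*π^2 and c = -76, the largest admissible constant is α = ((π/L)² + c)/((π/L)² + 1).
Simplifying, α = (-76 + 9*π^2)/(1 + 9*π^2).


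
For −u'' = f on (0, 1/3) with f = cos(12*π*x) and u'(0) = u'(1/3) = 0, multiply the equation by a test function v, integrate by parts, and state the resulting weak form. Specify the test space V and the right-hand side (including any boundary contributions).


V = H^1(0, 1/3) (no boundary constraint on v; u is determined up to an additive constant); weak form: ∫_0^1/3 u'v' dx = ∫_0^1/3 (cos(12*π*x)) v dx for all v ∈ V.

Multiply both sides by a test function v and integrate from 0 to 1/3:
  ∫_0^1/3 −u''(x) v(x) dx = ∫_0^1/3 f(x) v(x) dx.
Integrate the LHS by parts once:
  ∫_0^1/3 −u'' v dx = −[u'(x) v(x)]_0^1/3 + ∫_0^1/3 u'(x) v'(x) dx.
Thus ∫_0^1/3 u'(x) v'(x) dx = ∫_0^1/3 f(x) v(x) dx + [u'(x) v(x)]_0^1/3.
Choose V so that boundary terms are either known or forced to vanish.
u has homogeneous Neumann: u'(0) = u'(1/3) = 0. So [u' v]_0^1/3 = 0·v(1/3) − 0·v(0) = 0 for any v; take V = H^1(0, 1/3).
Weak formulation: find u (satisfying any essential BC) such that ∫_0^1/3 u'(x) v'(x) dx = ∫_0^1/3 f v dx for all v ∈ V (homogeneous Neumann, so boundary terms vanish).
Substituting f(x) = cos(12*π*x), the right-hand side is ∫_0^1/3 (cos(12*π*x)) v dx.
Compatibility check (pure Neumann): taking v ≡ 1 ∈ V gives 0 = ∫_0^1/3 f dx + (0) − (0), i.e. ∫_0^1/3 f dx must equal u'(0) − u'(1/3) = 0. Indeed ∫_0^1/3 (cos(12*π*x)) dx = 0, so the data are compatible. The solution is then unique only up to an additive constant (fix it e.g. by requiring ∫_0^1/3 u dx = 0).


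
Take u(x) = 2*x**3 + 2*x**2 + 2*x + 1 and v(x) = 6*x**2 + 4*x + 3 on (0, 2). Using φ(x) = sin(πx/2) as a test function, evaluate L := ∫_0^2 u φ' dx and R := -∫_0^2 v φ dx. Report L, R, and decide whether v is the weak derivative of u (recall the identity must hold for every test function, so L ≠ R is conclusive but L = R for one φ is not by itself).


LHS = -72/π + 192/π^3, RHS = -76/π + 192/π^3. No, v is not the weak derivative of u.

u(x) = 2*x**3 + 2*x**2 + 2*x + 1, classical derivative u'(x) = 6*x**2 + 4*x + 2.
φ(x) = sin(πx/2), so φ'(x) = π*cos(π*x/2)/2.
Note φ(0) = φ(2) = 0, so the boundary term u·φ vanishes.
LHS = ∫_0^2 u(x) φ'(x) dx = ∫_0^2 (π*x^3*cos(π*x/2) + π*x^2*cos(π*x/2) + π*x*cos(π*x/2) + π*cos(π*x/2)/2) dx. Term by term:
  ∫_0^2 π*cos(π*x/2)/2 dx = 0;  ∫_0^2 π*x*cos(π*x/2) dx = -8/π;  ∫_0^2 π*x^2*cos(π*x/2) dx = -16/π;
  ∫_0^2 π*x^3*cos(π*x/2) dx = -48/π + 192/π^3.
Sum: 0 − 8/π − 16/π + -48/π + 192/π^3 = -72/π + 192/π^3.
So LHS = -72/π + 192/π^3.
∫_0^2 v(x) φ(x) dx = ∫_0^2 (6*x^2*sin(π*x/2) + 4*x*sin(π*x/2) + 3*sin(π*x/2)) dx. Term by term:
  ∫_0^2 3*sin(π*x/2) dx = 12/π;  ∫_0^2 4*x*sin(π*x/2) dx = 16/π;  ∫_0^2 6*x^2*sin(π*x/2) dx = -192/π^3 + 48/π.
Sum: 12/π + 16/π + -192/π^3 + 48/π = -192/π^3 + 76/π.
So RHS = -∫_0^2 v(x) φ(x) dx = -76/π + 192/π^3.
LHS − RHS = 4/π ≠ 0, so the identity fails.
(For a valid weak derivative the identity must hold for EVERY test function, in particular this one. The failure shows v is NOT the weak derivative of u.)
Correct weak derivative would be u'(x) = 6*x**2 + 4*x + 2.


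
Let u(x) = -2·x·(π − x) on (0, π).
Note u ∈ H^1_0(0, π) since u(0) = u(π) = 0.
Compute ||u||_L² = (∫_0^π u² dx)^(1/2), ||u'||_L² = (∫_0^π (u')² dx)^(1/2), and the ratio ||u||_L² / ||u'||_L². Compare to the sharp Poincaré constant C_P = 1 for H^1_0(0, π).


||u||_L² / ||u'||_L² = sqrt(10)*π/10 < C_P = 1.

u(x) = -2·x·(π − x), so u'(x) = 4*x - 2*π.
u(x) = -2·x·(π − x) vanishes at x = 0 and x = π, so u ∈ H^1_0(0, π). Differentiate via the product rule and integrate the resulting polynomials term by term.
  ∫_0^π u² dx = ∫_0^π (4*x^4 - 8*π*x^3 + 4*π^2*x^2) dx. Term by term:
    ∫_0^π 4*x^4 dx = 4*π^5/5;  ∫_0^π -8*π*x^3 dx = -2*π^5;  ∫_0^π 4*π^2*x^2 dx = 4*π^5/3.
  Sum: 4*π^5/5 − 2*π^5 + 4*π^5/3 = 2*π^5/15.
  ∫_0^π (u')² dx = ∫_0^π (16*x^2 - 16*π*x + 4*π^2) dx. Term by term:
    ∫_0^π 16*x^2 dx = 16*π^3/3;  ∫_0^π -16*π*x dx = -8*π^3;  ∫_0^π 4*π^2 dx = 4*π^3.
  Sum: 16*π^3/3 − 8*π^3 + 4*π^3 = 4*π^3/3.
∫_0^π u² dx = 2*π^5/15, so ||u||_L² = sqrt(30)*π^(5/2)/15.
∫_0^π (u')² dx = 4*π^3/3, so ||u'||_L² = 2*sqrt(3)*π^(3/2)/3.
Ratio ||u||_L² / ||u'||_L² = sqrt(10)*π/10.
Sharp Poincaré constant on H^1_0(0, π) is C_P = L/π = 1, achieved by sin(x).
A polynomial bump cannot attain the sharp Poincaré constant (only the first sine eigenfunction does), so the ratio is strictly less than C_P, consistent with ||u||_L² ≤ C_P ||u'||_L².


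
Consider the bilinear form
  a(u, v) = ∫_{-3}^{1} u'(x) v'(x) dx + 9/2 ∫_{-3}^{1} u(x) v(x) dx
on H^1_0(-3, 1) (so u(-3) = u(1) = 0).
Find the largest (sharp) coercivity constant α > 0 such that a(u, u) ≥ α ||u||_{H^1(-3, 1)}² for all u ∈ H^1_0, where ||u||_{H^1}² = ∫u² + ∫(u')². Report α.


α = 1

Coercivity of a(·,·) on H^1_0(-3, 1) means a(u, u) ≥ α ||u||_{H^1}² for every u ∈ H^1_0.
The interval has length L = 4, and Poincaré/coercivity depend only on L. Here a(u, u) = ∫(u')² + (9/2)·∫u².
Here c = 9/2 ≥ 1, so a(u,u) = ∫(u')² + c∫u² ≥ ∫(u')² + ∫u² = ||u||_{H^1}², i.e. α = 1 works. No larger α is possible: a(u,u) ≥ α||u||_{H^1}² means (1−α)∫(u')² ≥ (α−c)∫u², and for the modes u_n = sin(nπ(x−x₀)/L) (x₀ the left endpoint) one has ∫u_n²/∫(u_n')² = (L/(nπ))² → 0, so a(u_n,u_n)/||u_n||_{H^1}² → 1. Hence the optimal constant is α = 1.
Therefore α = 1.


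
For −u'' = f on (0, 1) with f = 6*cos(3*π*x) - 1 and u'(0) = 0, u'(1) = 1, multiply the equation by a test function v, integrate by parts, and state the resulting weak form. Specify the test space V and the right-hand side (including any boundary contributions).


V = H^1(0, 1) (v unrestricted at boundary; u is determined up to an additive constant); weak form: ∫_0^1 u'v' dx = ∫_0^1 (6*cos(3*π*x) - 1) v dx + v(1) for all v ∈ V.

Multiply both sides by a test function v and integrate from 0 to 1:
  ∫_0^1 −u''(x) v(x) dx = ∫_0^1 f(x) v(x) dx.
Integrate the LHS by parts once:
  ∫_0^1 −u'' v dx = −[u'(x) v(x)]_0^1 + ∫_0^1 u'(x) v'(x) dx.
Thus ∫_0^1 u'(x) v'(x) dx = ∫_0^1 f(x) v(x) dx + [u'(x) v(x)]_0^1.
Choose V so that boundary terms are either known or forced to vanish.
u has inhomogeneous Neumann u'(0) = 0, u'(1) = 1. [u' v]_0^1 = (1)·v(1) − (0)·v(0) = v(1). Take V = H^1(0, 1); boundary term becomes part of RHS.
Weak formulation: find u (satisfying any essential BC) such that ∫_0^1 u'(x) v'(x) dx = ∫_0^1 f v dx + v(1) for all v ∈ V (Neumann data are natural BCs: they enter the RHS as boundary terms).
Substituting f(x) = 6*cos(3*π*x) - 1, the right-hand side is ∫_0^1 (6*cos(3*π*x) - 1) v dx + v(1).
Compatibility check (pure Neumann): taking v ≡ 1 ∈ V gives 0 = ∫_0^1 f dx + (1) − (0), i.e. ∫_0^1 f dx must equal u'(0) − u'(1) = -1. Indeed ∫_0^1 (6*cos(3*π*x) - 1) dx = -1, so the data are compatible. The solution is then unique only up to an additive constant (fix it e.g. by requiring ∫_0^1 u dx = 0).


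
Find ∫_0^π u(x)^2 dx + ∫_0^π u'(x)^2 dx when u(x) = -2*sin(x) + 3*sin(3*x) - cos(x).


||u||_{H^1(0,π)}^2 = 50*π

u'(x) = sin(x) - 2*cos(x) + 9*cos(3*x).
Expand u² and (u')² and integrate term by term on (0, π), using: for integers n ≥ 1, ∫_0^π sin²(nx) dx = ∫_0^π cos²(nx) dx = π/2; for n ≠ n', ∫_0^π sin(nx)sin(n'x) dx = ∫_0^π cos(nx)cos(n'x) dx = 0; and by product-to-sum, ∫_0^π sin(nx)cos(n'x) dx = ½∫_0^π [sin((n+n')x) + sin((n−n')x)] dx, which is 0 when n+n' is even and 2n/(n²−n'²) when n+n' is odd (it need not vanish on (0, π)).
  u² squared terms: (-1)²·∫cos(x)² dx = 1·π/2 = π/2;  (-2)²·∫sin(x)² dx = 4·π/2 = 2*π;  (3)²·∫sin(3x)² dx = 9·π/2 = 9*π/2.
  u² cross terms: 2·(-1)·(-2)·∫cos(x)·sin(x) dx = 4·(0) = 0;  2·(-1)·(3)·∫cos(x)·sin(3x) dx = -6·(0) = 0;  2·(-2)·(3)·∫sin(x)·sin(3x) dx = -12·(0) = 0.
  So ∫_0^π u² dx = π/2 + 2*π + 9*π/2 + 0 + 0 + 0 = 7*π.
  (u')² squared terms: (-2)²·∫cos(x)² dx = 4·π/2 = 2*π;  (9)²·∫cos(3x)² dx = 81·π/2 = 81*π/2;  (1)²·∫sin(x)² dx = 1·π/2 = π/2.
  (u')² cross terms: 2·(-2)·(9)·∫cos(x)·cos(3x) dx = -36·(0) = 0;  2·(-2)·(1)·∫cos(x)·sin(x) dx = -4·(0) = 0;  2·(9)·(1)·∫cos(3x)·sin(x) dx = 18·(0) = 0.
  So ∫_0^π (u')² dx = 2*π + 81*π/2 + π/2 + 0 + 0 + 0 = 43*π.
||u||_{H^1}^2 = (7*π) + (43*π) = 50*π.


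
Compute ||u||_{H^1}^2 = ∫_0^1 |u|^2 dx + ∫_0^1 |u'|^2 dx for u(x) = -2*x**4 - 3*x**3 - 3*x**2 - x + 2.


||u||_{H^1}^2 = 41387/315

The H^1 norm (squared) on an interval (0, L) is
  ||u||_{H^1}^2 = ∫_0^L u(x)^2 dx + ∫_0^L u'(x)^2 dx.
Compute u'(x) = -8*x**3 - 9*x**2 - 6*x - 1.
Then u(x)^2 = 4*x**8 + 12*x**7 + 21*x**6 + 22*x**5 + 7*x**4 - 6*x**3 - 11*x**2 - 4*x + 4 and u'(x)^2 = 64*x**6 + 144*x**5 + 177*x**4 + 124*x**3 + 54*x**2 + 12*x + 1.
Integrate each monomial from 0 to 1 using ∫_0^1 c·x^n dx = c·1^(n+1)/(n+1):
  ∫_0^1 u(x)^2 dx = ∫_0^1 (4*x^8 + 12*x^7 + 21*x^6 + 22*x^5 + 7*x^4 - 6*x^3 - 11*x^2 - 4*x + 4) dx. Term by term:
    ∫_0^1 4*x^8 dx = 4/9;  ∫_0^1 12*x^7 dx = 3/2;  ∫_0^1 21*x^6 dx = 3;
    ∫_0^1 22*x^5 dx = 11/3;  ∫_0^1 7*x^4 dx = 7/5;  ∫_0^1 -6*x^3 dx = -3/2;
    ∫_0^1 -11*x^2 dx = -11/3;  ∫_0^1 -4*x dx = -2;  ∫_0^1 4 dx = 4.
  Sum: 4/9 + 3/2 + 3 + 11/3 + 7/5 − 3/2 − 11/3 − 2 + 4 = 308/45.
  ∫_0^1 u'(x)^2 dx = ∫_0^1 (64*x^6 + 144*x^5 + 177*x^4 + 124*x^3 + 54*x^2 + 12*x + 1) dx. Term by term:
    ∫_0^1 64*x^6 dx = 64/7;  ∫_0^1 144*x^5 dx = 24;  ∫_0^1 177*x^4 dx = 177/5;
    ∫_0^1 124*x^3 dx = 31;  ∫_0^1 54*x^2 dx = 18;  ∫_0^1 12*x dx = 6;
    ∫_0^1 1 dx = 1.
  Sum: 64/7 + 24 + 177/5 + 31 + 18 + 6 + 1 = 4359/35.
Adding: ||u||_{H^1}^2 = 308/45 + 4359/35 = 41387/315.


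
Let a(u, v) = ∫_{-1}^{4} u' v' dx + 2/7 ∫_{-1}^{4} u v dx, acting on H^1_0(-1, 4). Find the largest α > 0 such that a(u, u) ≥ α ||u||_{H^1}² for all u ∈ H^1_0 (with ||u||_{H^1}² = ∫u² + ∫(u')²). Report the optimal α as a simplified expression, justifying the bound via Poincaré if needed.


α = (50/7 + π^2)/(π^2 + 25)

Coercivity of a(·,·) on H^1_0(-1, 4) means a(u, u) ≥ α ||u||_{H^1}² for every u ∈ H^1_0.
The interval has length L = 5, and Poincaré/coercivity depend only on L. Here a(u, u) = ∫(u')² + (2/7)·∫u².
Here 0 < c = 2/7 < 1. The condition a(u,u) ≥ α||u||_{H^1}² reads (1−α)∫(u')² ≥ (α−c)∫u². Any admissible α is ≤ 1 (rapidly oscillating u have ∫u²/∫(u')² → 0), and α = 1 would force 0 ≥ (1−c)∫u², impossible since c < 1; so 1−α > 0. By the sharp Poincaré inequality on H^1_0 of an interval of length L, ∫(u')² ≥ (π/L)²∫u² with equality for the first sine mode sin(π(x−x₀)/L) (x₀ the left endpoint), so the inequality holds for all u iff (1−α)(π/L)² ≥ α − c, i.e. α ≤ ((π/L)² + c)/((π/L)² + 1) = (1 + c(L/π)²)/(1 + (L/π)²). With (π/L)² = π^2/25 and c = 2/7, the largest admissible constant is α = ((π/L)² + c)/((π/L)² + 1).
Simplifying, α = (50/7 + π^2)/(π^2 + 25).


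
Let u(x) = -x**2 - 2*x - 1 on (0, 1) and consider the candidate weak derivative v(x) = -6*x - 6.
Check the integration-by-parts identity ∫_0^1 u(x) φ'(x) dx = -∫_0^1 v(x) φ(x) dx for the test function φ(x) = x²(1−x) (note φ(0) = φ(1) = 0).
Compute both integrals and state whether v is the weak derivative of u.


LHS = 4/15, RHS = 4/5. No, v is not the weak derivative of u.

u(x) = -x**2 - 2*x - 1, classical derivative u'(x) = -2*x - 2.
φ(x) = x²(1−x), so φ'(x) = x*(2 - 3*x).
Note φ(0) = φ(1) = 0, so the boundary term u·φ vanishes.
LHS = ∫_0^1 u(x) φ'(x) dx = ∫_0^1 (3*x^4 + 4*x^3 - x^2 - 2*x) dx. Term by term:
  ∫_0^1 3*x^4 dx = 3/5;  ∫_0^1 4*x^3 dx = 1;  ∫_0^1 -x^2 dx = -1/3;
  ∫_0^1 -2*x dx = -1.
Sum: 3/5 + 1 − 1/3 − 1 = 4/15.
So LHS = 4/15.
∫_0^1 v(x) φ(x) dx = ∫_0^1 (6*x^4 - 6*x^2) dx. Term by term:
  ∫_0^1 6*x^4 dx = 6/5;  ∫_0^1 -6*x^2 dx = -2.
Sum: 6/5 − 2 = -4/5.
So RHS = -∫_0^1 v(x) φ(x) dx = 4/5.
LHS − RHS = -8/15 ≠ 0, so the identity fails.
(For a valid weak derivative the identity must hold for EVERY test function, in particular this one. The failure shows v is NOT the weak derivative of u.)
Correct weak derivative would be u'(x) = -2*x - 2.


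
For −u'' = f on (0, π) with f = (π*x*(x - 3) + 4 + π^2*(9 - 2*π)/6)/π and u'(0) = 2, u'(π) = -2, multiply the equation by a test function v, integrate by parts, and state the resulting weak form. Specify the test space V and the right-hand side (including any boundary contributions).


V = H^1(0, π) (v unrestricted at boundary; u is determined up to an additive constant); weak form: ∫_0^π u'v' dx = ∫_0^π ((π*x*(x - 3) + 4 + π^2*(9 - 2*π)/6)/π) v dx − 2·v(π) − 2·v(0) for all v ∈ V.

Multiply both sides by a test function v and integrate from 0 to π:
  ∫_0^π −u''(x) v(x) dx = ∫_0^π f(x) v(x) dx.
Integrate the LHS by parts once:
  ∫_0^π −u'' v dx = −[u'(x) v(x)]_0^π + ∫_0^π u'(x) v'(x) dx.
Thus ∫_0^π u'(x) v'(x) dx = ∫_0^π f(x) v(x) dx + [u'(x) v(x)]_0^π.
Choose V so that boundary terms are either known or forced to vanish.
u has inhomogeneous Neumann u'(0) = 2, u'(π) = -2. [u' v]_0^π = (-2)·v(π) − (2)·v(0) = − 2·v(π) − 2·v(0). Take V = H^1(0, π); boundary term becomes part of RHS.
Weak formulation: find u (satisfying any essential BC) such that ∫_0^π u'(x) v'(x) dx = ∫_0^π f v dx − 2·v(π) − 2·v(0) for all v ∈ V (Neumann data are natural BCs: they enter the RHS as boundary terms).
Substituting f(x) = (π*x*(x - 3) + 4 + π^2*(9 - 2*π)/6)/π, the right-hand side is ∫_0^π ((π*x*(x - 3) + 4 + π^2*(9 - 2*π)/6)/π) v dx − 2·v(π) − 2·v(0).
Compatibility check (pure Neumann): taking v ≡ 1 ∈ V gives 0 = ∫_0^π f dx + (-2) − (2), i.e. ∫_0^π f dx must equal u'(0) − u'(π) = 4. Indeed ∫_0^π ((π*x*(x - 3) + 4 + π^2*(9 - 2*π)/6)/π) dx = 4, so the data are compatible. The solution is then unique only up to an additive constant (fix it e.g. by requiring ∫_0^π u dx = 0).


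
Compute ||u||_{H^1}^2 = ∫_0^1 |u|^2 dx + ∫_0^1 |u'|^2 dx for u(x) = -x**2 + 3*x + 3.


||u||_{H^1}^2 = 661/30

The H^1 norm (squared) on an interval (0, L) is
  ||u||_{H^1}^2 = ∫_0^L u(x)^2 dx + ∫_0^L u'(x)^2 dx.
Compute u'(x) = 3 - 2*x.
Then u(x)^2 = x**4 - 6*x**3 + 3*x**2 + 18*x + 9 and u'(x)^2 = 4*x**2 - 12*x + 9.
Integrate each monomial from 0 to 1 using ∫_0^1 c·x^n dx = c·1^(n+1)/(n+1):
  ∫_0^1 u(x)^2 dx = ∫_0^1 (x^4 - 6*x^3 + 3*x^2 + 18*x + 9) dx. Term by term:
    ∫_0^1 x^4 dx = 1/5;  ∫_0^1 -6*x^3 dx = -3/2;  ∫_0^1 3*x^2 dx = 1;
    ∫_0^1 18*x dx = 9;  ∫_0^1 9 dx = 9.
  Sum: 1/5 − 3/2 + 1 + 9 + 9 = 177/10.
  ∫_0^1 u'(x)^2 dx = ∫_0^1 (4*x^2 - 12*x + 9) dx. Term by term:
    ∫_0^1 4*x^2 dx = 4/3;  ∫_0^1 -12*x dx = -6;  ∫_0^1 9 dx = 9.
  Sum: 4/3 − 6 + 9 = 13/3.
Adding: ||u||_{H^1}^2 = 177/10 + 13/3 = 661/30.


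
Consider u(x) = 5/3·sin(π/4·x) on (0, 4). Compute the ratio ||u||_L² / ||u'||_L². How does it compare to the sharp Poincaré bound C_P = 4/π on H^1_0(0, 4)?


||u||_L² / ||u'||_L² = 4/π = C_P.

u(x) = 5/3·sin(π/4·x), so u'(x) = 5*π*cos(π*x/4)/12.
Writing u(x) = A·sin(kπx/L) with A = 5/3 and k = 1, use ∫_0^L sin²(kπx/L) dx = L/2 and ∫_0^L cos²(kπx/L) dx = L/2.
u² = 25/9·sin²(π/4·x) and (u')² = 25*π^2/144·cos²(π/4·x), and each of sin², cos² integrates to L/2 = 2 over (0, 4).
∫_0^4 u² dx = 50/9, so ||u||_L² = 5*sqrt(2)/3.
∫_0^4 (u')² dx = 25*π^2/72, so ||u'||_L² = 5*sqrt(2)*π/12.
Ratio ||u||_L² / ||u'||_L² = 4/π.
Sharp Poincaré constant on H^1_0(0, 4) is C_P = L/π = 4/π, achieved by sin(π/4·x).
This is the k = 1 eigenfunction (up to amplitude), so the ratio equals the sharp Poincaré constant exactly.


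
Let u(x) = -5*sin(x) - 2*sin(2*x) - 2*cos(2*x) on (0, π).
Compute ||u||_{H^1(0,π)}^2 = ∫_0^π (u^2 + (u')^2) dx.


||u||_{H^1(0,π)}^2 = -200/3 + 45*π

u'(x) = 4*sin(2*x) - 5*cos(x) - 4*cos(2*x).
Expand u² and (u')² and integrate term by term on (0, π), using: for integers n ≥ 1, ∫_0^π sin²(nx) dx = ∫_0^π cos²(nx) dx = π/2; for n ≠ n', ∫_0^π sin(nx)sin(n'x) dx = ∫_0^π cos(nx)cos(n'x) dx = 0; and by product-to-sum, ∫_0^π sin(nx)cos(n'x) dx = ½∫_0^π [sin((n+n')x) + sin((n−n')x)] dx, which is 0 when n+n' is even and 2n/(n²−n'²) when n+n' is odd (it need not vanish on (0, π)).
  u² squared terms: (-5)²·∫sin(x)² dx = 25·π/2 = 25*π/2;  (-2)²·∫cos(2x)² dx = 4·π/2 = 2*π;  (-2)²·∫sin(2x)² dx = 4·π/2 = 2*π.
  u² cross terms: 2·(-5)·(-2)·∫sin(x)·cos(2x) dx = 20·(-2/3) = -40/3;  2·(-5)·(-2)·∫sin(x)·sin(2x) dx = 20·(0) = 0;  2·(-2)·(-2)·∫cos(2x)·sin(2x) dx = 8·(0) = 0.
  So ∫_0^π u² dx = 25*π/2 + 2*π + 2*π − 40/3 + 0 + 0 = -40/3 + 33*π/2.
  (u')² squared terms: (-5)²·∫cos(x)² dx = 25·π/2 = 25*π/2;  (-4)²·∫cos(2x)² dx = 16·π/2 = 8*π;  (4)²·∫sin(2x)² dx = 16·π/2 = 8*π.
  (u')² cross terms: 2·(-5)·(-4)·∫cos(x)·cos(2x) dx = 40·(0) = 0;  2·(-5)·(4)·∫cos(x)·sin(2x) dx = -40·(4/3) = -160/3;  2·(-4)·(4)·∫cos(2x)·sin(2x) dx = -32·(0) = 0.
  So ∫_0^π (u')² dx = 25*π/2 + 8*π + 8*π + 0 − 160/3 + 0 = -160/3 + 57*π/2.
||u||_{H^1}^2 = (-40/3 + 33*π/2) + (-160/3 + 57*π/2) = -200/3 + 45*π.


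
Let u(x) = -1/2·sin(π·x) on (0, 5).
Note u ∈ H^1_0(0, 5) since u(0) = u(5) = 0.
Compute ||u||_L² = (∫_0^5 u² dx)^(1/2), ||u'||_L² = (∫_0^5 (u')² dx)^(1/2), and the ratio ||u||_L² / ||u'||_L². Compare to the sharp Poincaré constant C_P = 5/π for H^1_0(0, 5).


||u||_L² / ||u'||_L² = 1/π < C_P = 5/π.

u(x) = -1/2·sin(π·x), so u'(x) = -π*cos(π*x)/2.
Writing u(x) = A·sin(kπx/L) with A = -1/2 and k = 5, use ∫_0^L sin²(kπx/L) dx = L/2 and ∫_0^L cos²(kπx/L) dx = L/2.
u² = 1/4·sin²(π·x) and (u')² = π^2/4·cos²(π·x), and each of sin², cos² integrates to L/2 = 5/2 over (0, 5).
∫_0^5 u² dx = 5/8, so ||u||_L² = sqrt(10)/4.
∫_0^5 (u')² dx = 5*π^2/8, so ||u'||_L² = sqrt(10)*π/4.
Ratio ||u||_L² / ||u'||_L² = 1/π.
Sharp Poincaré constant on H^1_0(0, 5) is C_P = L/π = 5/π, achieved by sin(π/5·x).
This is the k = 5 harmonic; the ratio L/(kπ) is strictly less than C_P = L/π, consistent with the sharp inequality ||u||_L² ≤ C_P ||u'||_L².


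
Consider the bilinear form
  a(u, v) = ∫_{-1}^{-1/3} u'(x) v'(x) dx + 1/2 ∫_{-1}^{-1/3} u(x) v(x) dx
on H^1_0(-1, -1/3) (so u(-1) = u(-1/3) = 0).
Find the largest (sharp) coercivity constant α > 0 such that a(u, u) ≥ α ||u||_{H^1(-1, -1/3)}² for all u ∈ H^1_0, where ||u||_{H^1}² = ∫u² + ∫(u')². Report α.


α = (2 + 9*π^2)/(4 + 9*π^2)

Coercivity of a(·,·) on H^1_0(-1, -1/3) means a(u, u) ≥ α ||u||_{H^1}² for every u ∈ H^1_0.
The interval has length L = 2/3, and Poincaré/coercivity depend only on L. Here a(u, u) = ∫(u')² + (1/2)·∫u².
Here 0 < c = 1/2 < 1. The condition a(u,u) ≥ α||u||_{H^1}² reads (1−α)∫(u')² ≥ (α−c)∫u². Any admissible α is ≤ 1 (rapidly oscillating u have ∫u²/∫(u')² → 0), and α = 1 would force 0 ≥ (1−c)∫u², impossible since c < 1; so 1−α > 0. By the sharp Poincaré inequality on H^1_0 of an interval of length L, ∫(u')² ≥ (π/L)²∫u² with equality for the first sine mode sin(π(x−x₀)/L) (x₀ the left endpoint), so the inequality holds for all u iff (1−α)(π/L)² ≥ α − c, i.e. α ≤ ((π/L)² + c)/((π/L)² + 1) = (1 + c(L/π)²)/(1 + (L/π)²). With (π/L)² = 9*π^2/4 and c = 1/2, the largest admissible constant is α = ((π/L)² + c)/((π/L)² + 1).
Simplifying, α = (2 + 9*π^2)/(4 + 9*π^2).


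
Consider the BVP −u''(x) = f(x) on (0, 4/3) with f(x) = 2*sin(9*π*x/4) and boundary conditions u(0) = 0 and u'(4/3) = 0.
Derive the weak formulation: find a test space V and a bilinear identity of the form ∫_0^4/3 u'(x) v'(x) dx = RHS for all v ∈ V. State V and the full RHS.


V = {v ∈ H^1(0, 4/3) : v(0) = 0} (test functions vanish at x = 0 where u is specified); weak form: ∫_0^4/3 u'v' dx = ∫_0^4/3 (2*sin(9*π*x/4)) v dx for all v ∈ V.

Multiply both sides by a test function v and integrate from 0 to 4/3:
  ∫_0^4/3 −u''(x) v(x) dx = ∫_0^4/3 f(x) v(x) dx.
Integrate the LHS by parts once:
  ∫_0^4/3 −u'' v dx = −[u'(x) v(x)]_0^4/3 + ∫_0^4/3 u'(x) v'(x) dx.
Thus ∫_0^4/3 u'(x) v'(x) dx = ∫_0^4/3 f(x) v(x) dx + [u'(x) v(x)]_0^4/3.
Choose V so that boundary terms are either known or forced to vanish.
Mixed BC: u(0) = 0 (Dirichlet) and u'(4/3) = 0 (Neumann). Define V = {v ∈ H^1(0, 4/3) : v(0) = 0}. Then [u' v]_0^4/3 = u'(4/3)·v(4/3) − u'(0)·0 = 0.
Weak formulation: find u (satisfying any essential BC) such that ∫_0^4/3 u'(x) v'(x) dx = ∫_0^4/3 f v dx for all v ∈ V (Dirichlet at 0 absorbed into V; the Neumann datum at x = 4/3 is zero, so no boundary term remains).
Substituting f(x) = 2*sin(9*π*x/4), the right-hand side is ∫_0^4/3 (2*sin(9*π*x/4)) v dx.


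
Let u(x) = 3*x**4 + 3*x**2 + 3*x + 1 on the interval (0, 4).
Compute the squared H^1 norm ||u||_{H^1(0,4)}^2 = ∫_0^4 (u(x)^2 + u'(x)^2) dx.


||u||_{H^1}^2 = 24268712/35

The H^1 norm (squared) on an interval (0, L) is
  ||u||_{H^1}^2 = ∫_0^L u(x)^2 dx + ∫_0^L u'(x)^2 dx.
Compute u'(x) = 12*x**3 + 6*x + 3.
Then u(x)^2 = 9*x**8 + 18*x**6 + 18*x**5 + 15*x**4 + 18*x**3 + 15*x**2 + 6*x + 1 and u'(x)^2 = 144*x**6 + 144*x**4 + 72*x**3 + 36*x**2 + 36*x + 9.
Integrate each monomial from 0 to 4 using ∫_0^4 c·x^n dx = c·4^(n+1)/(n+1):
  ∫_0^4 u(x)^2 dx = ∫_0^4 (9*x^8 + 18*x^6 + 18*x^5 + 15*x^4 + 18*x^3 + 15*x^2 + 6*x + 1) dx. Term by term:
    ∫_0^4 9*x^8 dx = 262144;  ∫_0^4 18*x^6 dx = 294912/7;  ∫_0^4 18*x^5 dx = 12288;
    ∫_0^4 15*x^4 dx = 3072;  ∫_0^4 18*x^3 dx = 1152;  ∫_0^4 15*x^2 dx = 320;
    ∫_0^4 6*x dx = 48;  ∫_0^4 1 dx = 4.
  Sum: 262144 + 294912/7 + 12288 + 3072 + 1152 + 320 + 48 + 4 = 2248108/7.
  ∫_0^4 u'(x)^2 dx = ∫_0^4 (144*x^6 + 144*x^4 + 72*x^3 + 36*x^2 + 36*x + 9) dx. Term by term:
    ∫_0^4 144*x^6 dx = 2359296/7;  ∫_0^4 144*x^4 dx = 147456/5;  ∫_0^4 72*x^3 dx = 4608;
    ∫_0^4 36*x^2 dx = 768;  ∫_0^4 36*x dx = 288;  ∫_0^4 9 dx = 36.
  Sum: 2359296/7 + 147456/5 + 4608 + 768 + 288 + 36 = 13028172/35.
Adding: ||u||_{H^1}^2 = 2248108/7 + 13028172/35 = 24268712/35.


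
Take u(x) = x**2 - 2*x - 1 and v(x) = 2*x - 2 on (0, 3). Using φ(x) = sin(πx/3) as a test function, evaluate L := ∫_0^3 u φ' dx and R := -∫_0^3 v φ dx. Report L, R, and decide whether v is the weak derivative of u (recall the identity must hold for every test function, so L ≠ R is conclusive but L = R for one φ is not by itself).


LHS = -6/π, RHS = -6/π. Yes, v = u' weakly.

u(x) = x**2 - 2*x - 1, classical derivative u'(x) = 2*x - 2.
φ(x) = sin(πx/3), so φ'(x) = π*cos(π*x/3)/3.
Note φ(0) = φ(3) = 0, so the boundary term u·φ vanishes.
LHS = ∫_0^3 u(x) φ'(x) dx = ∫_0^3 (π*x^2*cos(π*x/3)/3 - 2*π*x*cos(π*x/3)/3 - π*cos(π*x/3)/3) dx. Term by term:
  ∫_0^3 -π*cos(π*x/3)/3 dx = 0;  ∫_0^3 -2*π*x*cos(π*x/3)/3 dx = 12/π;  ∫_0^3 π*x^2*cos(π*x/3)/3 dx = -18/π.
Sum: 0 + 12/π − 18/π = -6/π.
So LHS = -6/π.
∫_0^3 v(x) φ(x) dx = ∫_0^3 (2*x*sin(π*x/3) - 2*sin(π*x/3)) dx. Term by term:
  ∫_0^3 -2*sin(π*x/3) dx = -12/π;  ∫_0^3 2*x*sin(π*x/3) dx = 18/π.
Sum: -12/π + 18/π = 6/π.
So RHS = -∫_0^3 v(x) φ(x) dx = -6/π.
LHS = RHS, so the identity holds for this test φ.
Moreover u is smooth here and v(x) = u'(x) = 2*x - 2 pointwise, so the identity holds for every test function. Hence v is the weak derivative of u.


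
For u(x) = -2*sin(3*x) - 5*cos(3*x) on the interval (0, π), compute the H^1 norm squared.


||u||_{H^1(0,π)}^2 = 145*π

u'(x) = 15*sin(3*x) - 6*cos(3*x).
Expand u² and (u')² and integrate term by term on (0, π), using: for integers n ≥ 1, ∫_0^π sin²(nx) dx = ∫_0^π cos²(nx) dx = π/2; for n ≠ n', ∫_0^π sin(nx)sin(n'x) dx = ∫_0^π cos(nx)cos(n'x) dx = 0; and by product-to-sum, ∫_0^π sin(nx)cos(n'x) dx = ½∫_0^π [sin((n+n')x) + sin((n−n')x)] dx, which is 0 when n+n' is even and 2n/(n²−n'²) when n+n' is odd (it need not vanish on (0, π)).
  u² squared terms: (-5)²·∫cos(3x)² dx = 25·π/2 = 25*π/2;  (-2)²·∫sin(3x)² dx = 4·π/2 = 2*π.
  u² cross terms: 2·(-5)·(-2)·∫cos(3x)·sin(3x) dx = 20·(0) = 0.
  So ∫_0^π u² dx = 25*π/2 + 2*π + 0 = 29*π/2.
  (u')² squared terms: (-6)²·∫cos(3x)² dx = 36·π/2 = 18*π;  (15)²·∫sin(3x)² dx = 225·π/2 = 225*π/2.
  (u')² cross terms: 2·(-6)·(15)·∫cos(3x)·sin(3x) dx = -180·(0) = 0.
  So ∫_0^π (u')² dx = 18*π + 225*π/2 + 0 = 261*π/2.
||u||_{H^1}^2 = (29*π/2) + (261*π/2) = 145*π.


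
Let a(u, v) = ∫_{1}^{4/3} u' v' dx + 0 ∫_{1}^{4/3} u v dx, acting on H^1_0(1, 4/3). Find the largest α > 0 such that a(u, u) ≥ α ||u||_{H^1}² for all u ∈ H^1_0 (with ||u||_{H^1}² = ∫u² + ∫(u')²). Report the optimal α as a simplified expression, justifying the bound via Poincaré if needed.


α = 9*π^2/(1 + 9*π^2)

Coercivity of a(·,·) on H^1_0(1, 4/3) means a(u, u) ≥ α ||u||_{H^1}² for every u ∈ H^1_0.
The interval has length L = 1/3, and Poincaré/coercivity depend only on L. Here a(u, u) = ∫(u')² + (0)·∫u².
Here c = 0, so a(u,u) = ∫(u')² alone. The condition a(u,u) ≥ α||u||_{H^1}² reads (1−α)∫(u')² ≥ (α−c)∫u². Any admissible α is ≤ 1 (rapidly oscillating u have ∫u²/∫(u')² → 0), and α = 1 would force 0 ≥ (1−c)∫u², impossible since c < 1; so 1−α > 0. By the sharp Poincaré inequality on H^1_0 of an interval of length L, ∫(u')² ≥ (π/L)²∫u² with equality for the first sine mode sin(π(x−x₀)/L) (x₀ the left endpoint), so the inequality holds for all u iff (1−α)(π/L)² ≥ α − c, i.e. α ≤ ((π/L)² + c)/((π/L)² + 1) = (1 + c(L/π)²)/(1 + (L/π)²). (Direct route, valid since c ≤ 0: Poincaré gives c∫u² ≥ c(L/π)²∫(u')², so a(u,u) ≥ (1 + c(L/π)²)∫(u')², while ||u||_{H^1}² ≤ (1 + (L/π)²)∫(u')²; dividing yields the same α.) With (π/L)² = 9*π^2 and c = 0, the largest admissible constant is α = ((π/L)² + c)/((π/L)² + 1).
Simplifying, α = 9*π^2/(1 + 9*π^2).


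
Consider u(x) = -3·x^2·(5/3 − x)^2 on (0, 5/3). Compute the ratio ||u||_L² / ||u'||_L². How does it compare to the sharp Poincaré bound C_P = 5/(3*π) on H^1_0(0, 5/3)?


||u||_L² / ||u'||_L² = 5*sqrt(3)/18 < C_P = 5/(3*π).

u(x) = -3·x^2·(5/3 − x)^2, so u'(x) = 2*x*(-18*x^2 + 45*x - 25)/3.
u(x) = -3·x^2·(5/3 − x)^2 vanishes at x = 0 and x = 5/3, so u ∈ H^1_0(0, 5/3). Differentiate via the product rule and integrate the resulting polynomials term by term.
  ∫_0^5/3 u² dx = ∫_0^5/3 (9*x^8 - 60*x^7 + 150*x^6 - 500*x^5/3 + 625*x^4/9) dx. Term by term:
    ∫_0^5/3 9*x^8 dx = 1953125/19683;  ∫_0^5/3 -60*x^7 dx = -1953125/4374;  ∫_0^5/3 150*x^6 dx = 3906250/5103;
    ∫_0^5/3 -500*x^5/3 dx = -3906250/6561;  ∫_0^5/3 625*x^4/9 dx = 390625/2187.
  Sum: 1953125/19683 − 1953125/4374 + 3906250/5103 − 3906250/6561 + 390625/2187 = 390625/275562.
  ∫_0^5/3 (u')² dx = ∫_0^5/3 (144*x^6 - 720*x^5 + 1300*x^4 - 1000*x^3 + 2500*x^2/9) dx. Term by term:
    ∫_0^5/3 144*x^6 dx = 1250000/1701;  ∫_0^5/3 -720*x^5 dx = -625000/243;  ∫_0^5/3 1300*x^4 dx = 812500/243;
    ∫_0^5/3 -1000*x^3 dx = -156250/81;  ∫_0^5/3 2500*x^2/9 dx = 312500/729.
  Sum: 1250000/1701 − 625000/243 + 812500/243 − 156250/81 + 312500/729 = 31250/5103.
∫_0^5/3 u² dx = 390625/275562, so ||u||_L² = 625*sqrt(42)/3402.
∫_0^5/3 (u')² dx = 31250/5103, so ||u'||_L² = 125*sqrt(14)/189.
Ratio ||u||_L² / ||u'||_L² = 5*sqrt(3)/18.
Sharp Poincaré constant on H^1_0(0, 5/3) is C_P = L/π = 5/(3*π), achieved by sin(3*π/5·x).
A polynomial bump cannot attain the sharp Poincaré constant (only the first sine eigenfunction does), so the ratio is strictly less than C_P, consistent with ||u||_L² ≤ C_P ||u'||_L².


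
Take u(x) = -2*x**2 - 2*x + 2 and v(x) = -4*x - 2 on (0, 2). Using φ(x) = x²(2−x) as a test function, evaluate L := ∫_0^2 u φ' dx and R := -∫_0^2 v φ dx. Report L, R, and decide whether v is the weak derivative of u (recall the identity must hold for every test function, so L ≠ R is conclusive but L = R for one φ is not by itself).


LHS = 136/15, RHS = 136/15. Yes, v = u' weakly.

u(x) = -2*x**2 - 2*x + 2, classical derivative u'(x) = -4*x - 2.
φ(x) = x²(2−x), so φ'(x) = x*(4 - 3*x).
Note φ(0) = φ(2) = 0, so the boundary term u·φ vanishes.
LHS = ∫_0^2 u(x) φ'(x) dx = ∫_0^2 (6*x^4 - 2*x^3 - 14*x^2 + 8*x) dx. Term by term:
  ∫_0^2 6*x^4 dx = 192/5;  ∫_0^2 -2*x^3 dx = -8;  ∫_0^2 -14*x^2 dx = -112/3;
  ∫_0^2 8*x dx = 16.
Sum: 192/5 − 8 − 112/3 + 16 = 136/15.
So LHS = 136/15.
∫_0^2 v(x) φ(x) dx = ∫_0^2 (4*x^4 - 6*x^3 - 4*x^2) dx. Term by term:
  ∫_0^2 4*x^4 dx = 128/5;  ∫_0^2 -6*x^3 dx = -24;  ∫_0^2 -4*x^2 dx = -32/3.
Sum: 128/5 − 24 − 32/3 = -136/15.
So RHS = -∫_0^2 v(x) φ(x) dx = 136/15.
LHS = RHS, so the identity holds for this test φ.
Moreover u is smooth here and v(x) = u'(x) = -4*x - 2 pointwise, so the identity holds for every test function. Hence v is the weak derivative of u.


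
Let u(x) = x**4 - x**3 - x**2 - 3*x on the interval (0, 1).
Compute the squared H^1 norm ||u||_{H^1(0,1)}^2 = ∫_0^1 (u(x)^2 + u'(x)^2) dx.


||u||_{H^1}^2 = 5335/252

The H^1 norm (squared) on an interval (0, L) is
  ||u||_{H^1}^2 = ∫_0^L u(x)^2 dx + ∫_0^L u'(x)^2 dx.
Compute u'(x) = 4*x**3 - 3*x**2 - 2*x - 3.
Then u(x)^2 = x**8 - 2*x**7 - x**6 - 4*x**5 + 7*x**4 + 6*x**3 + 9*x**2 and u'(x)^2 = 16*x**6 - 24*x**5 - 7*x**4 - 12*x**3 + 22*x**2 + 12*x + 9.
Integrate each monomial from 0 to 1 using ∫_0^1 c·x^n dx = c·1^(n+1)/(n+1):
  ∫_0^1 u(x)^2 dx = ∫_0^1 (x^8 - 2*x^7 - x^6 - 4*x^5 + 7*x^4 + 6*x^3 + 9*x^2) dx. Term by term:
    ∫_0^1 x^8 dx = 1/9;  ∫_0^1 -2*x^7 dx = -1/4;  ∫_0^1 -x^6 dx = -1/7;
    ∫_0^1 -4*x^5 dx = -2/3;  ∫_0^1 7*x^4 dx = 7/5;  ∫_0^1 6*x^3 dx = 3/2;
    ∫_0^1 9*x^2 dx = 3.
  Sum: 1/9 − 1/4 − 1/7 − 2/3 + 7/5 + 3/2 + 3 = 6239/1260.
  ∫_0^1 u'(x)^2 dx = ∫_0^1 (16*x^6 - 24*x^5 - 7*x^4 - 12*x^3 + 22*x^2 + 12*x + 9) dx. Term by term:
    ∫_0^1 16*x^6 dx = 16/7;  ∫_0^1 -24*x^5 dx = -4;  ∫_0^1 -7*x^4 dx = -7/5;
    ∫_0^1 -12*x^3 dx = -3;  ∫_0^1 22*x^2 dx = 22/3;  ∫_0^1 12*x dx = 6;
    ∫_0^1 9 dx = 9.
  Sum: 16/7 − 4 − 7/5 − 3 + 22/3 + 6 + 9 = 1703/105.
Adding: ||u||_{H^1}^2 = 6239/1260 + 1703/105 = 5335/252.


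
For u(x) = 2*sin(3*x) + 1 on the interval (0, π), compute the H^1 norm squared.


||u||_{H^1(0,π)}^2 = 8/3 + 21*π

u'(x) = 6*cos(3*x).
Expand u² and (u')² and integrate term by term on (0, π), using: for integers n ≥ 1, ∫_0^π sin²(nx) dx = ∫_0^π cos²(nx) dx = π/2; for n ≠ n', ∫_0^π sin(nx)sin(n'x) dx = ∫_0^π cos(nx)cos(n'x) dx = 0; and by product-to-sum, ∫_0^π sin(nx)cos(n'x) dx = ½∫_0^π [sin((n+n')x) + sin((n−n')x)] dx, which is 0 when n+n' is even and 2n/(n²−n'²) when n+n' is odd (it need not vanish on (0, π)). For the constant mode: ∫_0^π 1 dx = π, ∫_0^π cos(nx) dx = 0, ∫_0^π sin(nx) dx = (1−(−1)^n)/n.
  u² squared terms: (1)²·∫1 dx = 1·π = π;  (2)²·∫sin(3x)² dx = 4·π/2 = 2*π.
  u² cross terms: 2·(1)·(2)·∫1·sin(3x) dx = 4·(2/3) = 8/3.
  So ∫_0^π u² dx = π + 2*π + 8/3 = 8/3 + 3*π.
  (u')² squared terms: (6)²·∫cos(3x)² dx = 36·π/2 = 18*π.
  So ∫_0^π (u')² dx = 18*π.
||u||_{H^1}^2 = (8/3 + 3*π) + (18*π) = 8/3 + 21*π.


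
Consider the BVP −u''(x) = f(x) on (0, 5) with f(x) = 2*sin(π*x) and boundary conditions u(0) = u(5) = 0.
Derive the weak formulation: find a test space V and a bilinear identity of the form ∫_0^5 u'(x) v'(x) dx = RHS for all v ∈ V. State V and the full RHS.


V = H^1_0(0, 5) (so v(0) = v(5) = 0); weak form: ∫_0^5 u'v' dx = ∫_0^5 (2*sin(π*x)) v dx for all v ∈ V.

Multiply both sides by a test function v and integrate from 0 to 5:
  ∫_0^5 −u''(x) v(x) dx = ∫_0^5 f(x) v(x) dx.
Integrate the LHS by parts once:
  ∫_0^5 −u'' v dx = −[u'(x) v(x)]_0^5 + ∫_0^5 u'(x) v'(x) dx.
Thus ∫_0^5 u'(x) v'(x) dx = ∫_0^5 f(x) v(x) dx + [u'(x) v(x)]_0^5.
Choose V so that boundary terms are either known or forced to vanish.
u is Dirichlet: u(0) = u(5) = 0. Let V = H^1_0(0, 5); then v(0) = v(5) = 0, and [u' v]_0^5 = 0.
Weak formulation: find u (satisfying any essential BC) such that ∫_0^5 u'(x) v'(x) dx = ∫_0^5 f v dx for all v ∈ V.
Substituting f(x) = 2*sin(π*x), the right-hand side is ∫_0^5 (2*sin(π*x)) v dx.


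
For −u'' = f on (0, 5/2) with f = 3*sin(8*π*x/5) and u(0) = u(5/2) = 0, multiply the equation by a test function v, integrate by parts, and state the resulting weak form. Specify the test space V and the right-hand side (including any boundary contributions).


V = H^1_0(0, 5/2) (so v(0) = v(5/2) = 0); weak form: ∫_0^5/2 u'v' dx = ∫_0^5/2 (3*sin(8*π*x/5)) v dx for all v ∈ V.

Multiply both sides by a test function v and integrate from 0 to 5/2:
  ∫_0^5/2 −u''(x) v(x) dx = ∫_0^5/2 f(x) v(x) dx.
Integrate the LHS by parts once:
  ∫_0^5/2 −u'' v dx = −[u'(x) v(x)]_0^5/2 + ∫_0^5/2 u'(x) v'(x) dx.
Thus ∫_0^5/2 u'(x) v'(x) dx = ∫_0^5/2 f(x) v(x) dx + [u'(x) v(x)]_0^5/2.
Choose V so that boundary terms are either known or forced to vanish.
u is Dirichlet: u(0) = u(5/2) = 0. Let V = H^1_0(0, 5/2); then v(0) = v(5/2) = 0, and [u' v]_0^5/2 = 0.
Weak formulation: find u (satisfying any essential BC) such that ∫_0^5/2 u'(x) v'(x) dx = ∫_0^5/2 f v dx for all v ∈ V.
Substituting f(x) = 3*sin(8*π*x/5), the right-hand side is ∫_0^5/2 (3*sin(8*π*x/5)) v dx.
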